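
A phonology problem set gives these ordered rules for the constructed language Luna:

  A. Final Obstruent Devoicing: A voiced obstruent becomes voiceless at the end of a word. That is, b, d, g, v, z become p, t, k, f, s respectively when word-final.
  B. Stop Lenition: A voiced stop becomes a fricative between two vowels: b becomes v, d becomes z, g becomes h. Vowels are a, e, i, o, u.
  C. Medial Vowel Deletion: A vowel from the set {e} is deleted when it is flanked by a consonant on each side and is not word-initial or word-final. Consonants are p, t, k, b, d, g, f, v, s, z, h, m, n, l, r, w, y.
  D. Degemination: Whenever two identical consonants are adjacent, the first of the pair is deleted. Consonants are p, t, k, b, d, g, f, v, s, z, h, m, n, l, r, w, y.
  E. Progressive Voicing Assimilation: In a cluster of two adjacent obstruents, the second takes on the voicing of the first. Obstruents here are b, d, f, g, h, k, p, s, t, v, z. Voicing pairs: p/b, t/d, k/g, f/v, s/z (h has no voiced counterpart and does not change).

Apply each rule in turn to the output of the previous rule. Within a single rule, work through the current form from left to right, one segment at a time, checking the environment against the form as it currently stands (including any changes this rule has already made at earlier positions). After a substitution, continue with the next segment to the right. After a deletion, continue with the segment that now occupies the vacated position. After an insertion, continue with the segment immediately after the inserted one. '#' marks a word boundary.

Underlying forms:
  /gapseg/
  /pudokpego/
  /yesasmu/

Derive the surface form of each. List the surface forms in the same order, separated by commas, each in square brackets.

[gapsk], [puzokpho], [ysasmu]

/gapseg/:
  A Final Obstruent Devoicing: [gapseg] → [gapsek]
  B Stop Lenition: no change — [gapsek]
  C Medial Vowel Deletion: [gapsek] → [gapsk]
  D Degemination: no change — [gapsk]
  E Progressive Voicing Assimilation: no change — [gapsk]
/pudokpego/:
  A Final Obstruent Devoicing: no change — [pudokpego]
  B Stop Lenition: [pudokpego] → [puzokpeho]
  C Medial Vowel Deletion: [puzokpeho] → [puzokpho]
  D Degemination: no change — [puzokpho]
  E Progressive Voicing Assimilation: no change — [puzokpho]
/yesasmu/:
  A Final Obstruent Devoicing: no change — [yesasmu]
  B Stop Lenition: no change — [yesasmu]
  C Medial Vowel Deletion: [yesasmu] → [ysasmu]
  D Degemination: no change — [ysasmu]
  E Progressive Voicing Assimilation: no change — [ysasmu]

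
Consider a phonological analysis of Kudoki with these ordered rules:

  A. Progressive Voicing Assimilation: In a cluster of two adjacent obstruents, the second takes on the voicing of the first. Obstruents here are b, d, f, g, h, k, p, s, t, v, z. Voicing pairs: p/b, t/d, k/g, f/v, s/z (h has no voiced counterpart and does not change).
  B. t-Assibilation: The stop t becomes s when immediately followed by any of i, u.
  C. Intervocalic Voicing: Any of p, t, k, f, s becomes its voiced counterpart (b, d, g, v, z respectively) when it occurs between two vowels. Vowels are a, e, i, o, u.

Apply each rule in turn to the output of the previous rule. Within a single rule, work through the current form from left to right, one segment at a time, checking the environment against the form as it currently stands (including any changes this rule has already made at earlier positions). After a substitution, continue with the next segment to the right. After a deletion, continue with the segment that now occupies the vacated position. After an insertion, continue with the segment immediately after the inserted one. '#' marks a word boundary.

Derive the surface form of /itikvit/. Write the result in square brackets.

[izikfit]

A Progressive Voicing Assimilation: [itikvit] → [itikfit]
B t-Assibilation: [itikfit] → [isikfit]
C Intervocalic Voicing: [isikfit] → [izikfit]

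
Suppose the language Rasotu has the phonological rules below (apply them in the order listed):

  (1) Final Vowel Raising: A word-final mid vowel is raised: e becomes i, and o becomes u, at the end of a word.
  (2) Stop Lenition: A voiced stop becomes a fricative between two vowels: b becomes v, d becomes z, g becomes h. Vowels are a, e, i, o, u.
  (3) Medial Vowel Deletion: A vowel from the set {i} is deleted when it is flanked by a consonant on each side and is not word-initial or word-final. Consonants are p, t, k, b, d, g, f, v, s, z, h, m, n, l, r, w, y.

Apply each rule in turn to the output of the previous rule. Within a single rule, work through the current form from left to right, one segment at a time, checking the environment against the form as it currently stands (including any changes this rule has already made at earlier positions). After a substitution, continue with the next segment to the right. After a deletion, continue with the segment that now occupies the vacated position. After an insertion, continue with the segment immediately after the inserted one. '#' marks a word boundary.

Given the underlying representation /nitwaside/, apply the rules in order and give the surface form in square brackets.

(1) Final Vowel Raising: [nitwaside] → [nitwasidi]
(2) Stop Lenition: [nitwasidi] → [nitwasizi]
(3) Medial Vowel Deletion: [nitwasizi] → [ntwaszi]

[ntwaszi]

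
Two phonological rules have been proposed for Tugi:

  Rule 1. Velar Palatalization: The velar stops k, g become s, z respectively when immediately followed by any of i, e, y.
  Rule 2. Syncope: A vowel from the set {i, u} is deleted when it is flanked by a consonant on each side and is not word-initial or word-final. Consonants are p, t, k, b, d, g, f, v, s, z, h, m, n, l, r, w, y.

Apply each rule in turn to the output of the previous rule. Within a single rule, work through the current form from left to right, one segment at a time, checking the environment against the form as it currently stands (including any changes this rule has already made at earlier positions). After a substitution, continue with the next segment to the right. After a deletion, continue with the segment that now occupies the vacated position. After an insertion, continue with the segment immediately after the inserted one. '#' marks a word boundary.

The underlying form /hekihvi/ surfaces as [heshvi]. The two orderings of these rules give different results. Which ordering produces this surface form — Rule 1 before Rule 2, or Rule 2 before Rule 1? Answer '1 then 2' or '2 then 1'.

1 then 2

Order 1 then 2:
  1 Velar Palatalization: [hekihvi] → [hesihvi]
  2 Syncope: [hesihvi] → [heshvi]
  result: [heshvi]
Order 2 then 1:
  2 Syncope: [hekihvi] → [hekhvi]
  1 Velar Palatalization: no change — [hekhvi]
  result: [hekhvi]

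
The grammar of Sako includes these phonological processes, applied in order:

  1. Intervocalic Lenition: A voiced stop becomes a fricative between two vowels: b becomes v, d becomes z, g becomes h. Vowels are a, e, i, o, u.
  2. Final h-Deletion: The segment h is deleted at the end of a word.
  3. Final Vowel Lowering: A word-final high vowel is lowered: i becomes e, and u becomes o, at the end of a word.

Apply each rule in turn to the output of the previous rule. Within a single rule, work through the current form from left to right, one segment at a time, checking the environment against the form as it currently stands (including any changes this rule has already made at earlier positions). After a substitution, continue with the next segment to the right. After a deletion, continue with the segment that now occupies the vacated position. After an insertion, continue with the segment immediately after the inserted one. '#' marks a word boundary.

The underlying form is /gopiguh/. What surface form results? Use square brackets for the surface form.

[gopiho]

1 Intervocalic Lenition: [gopiguh] → [gopihuh]
2 Final h-Deletion: [gopihuh] → [gopihu]
3 Final Vowel Lowering: [gopihu] → [gopiho]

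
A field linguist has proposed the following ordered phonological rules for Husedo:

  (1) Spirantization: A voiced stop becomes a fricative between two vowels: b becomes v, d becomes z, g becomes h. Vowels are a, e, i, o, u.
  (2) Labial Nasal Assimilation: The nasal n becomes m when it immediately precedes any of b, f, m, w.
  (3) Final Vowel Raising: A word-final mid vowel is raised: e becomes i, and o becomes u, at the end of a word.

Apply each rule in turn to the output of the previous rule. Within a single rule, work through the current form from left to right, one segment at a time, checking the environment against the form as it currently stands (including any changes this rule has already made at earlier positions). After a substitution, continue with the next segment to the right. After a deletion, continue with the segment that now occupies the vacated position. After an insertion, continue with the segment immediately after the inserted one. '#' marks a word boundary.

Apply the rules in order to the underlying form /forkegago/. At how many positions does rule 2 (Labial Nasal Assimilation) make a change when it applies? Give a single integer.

(1) Spirantization: [forkegago] → [forkehaho]
(2) Labial Nasal Assimilation: no change — [forkehaho]
(3) Final Vowel Raising: [forkehaho] → [forkehahu]
Rule 2 changed 0 position(s).

0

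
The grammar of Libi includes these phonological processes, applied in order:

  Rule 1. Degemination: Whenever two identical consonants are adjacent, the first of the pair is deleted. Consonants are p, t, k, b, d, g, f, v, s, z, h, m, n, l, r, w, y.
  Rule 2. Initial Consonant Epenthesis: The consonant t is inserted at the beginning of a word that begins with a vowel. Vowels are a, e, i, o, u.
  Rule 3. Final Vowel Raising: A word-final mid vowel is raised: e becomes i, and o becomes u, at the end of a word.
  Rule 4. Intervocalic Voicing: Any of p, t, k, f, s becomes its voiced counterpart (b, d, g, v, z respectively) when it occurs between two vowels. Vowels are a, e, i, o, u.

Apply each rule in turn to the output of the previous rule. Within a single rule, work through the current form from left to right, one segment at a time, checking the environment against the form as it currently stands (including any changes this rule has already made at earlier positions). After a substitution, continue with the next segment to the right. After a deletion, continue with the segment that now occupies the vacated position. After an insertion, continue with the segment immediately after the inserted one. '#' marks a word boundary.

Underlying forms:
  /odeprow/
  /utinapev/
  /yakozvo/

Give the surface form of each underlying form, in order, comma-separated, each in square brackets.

/odeprow/:
  Rule 1 Degemination: no change — [odeprow]
  Rule 2 Initial Consonant Epenthesis: [odeprow] → [todeprow]
  Rule 3 Final Vowel Raising: no change — [todeprow]
  Rule 4 Intervocalic Voicing: no change — [todeprow]
/utinapev/:
  Rule 1 Degemination: no change — [utinapev]
  Rule 2 Initial Consonant Epenthesis: [utinapev] → [tutinapev]
  Rule 3 Final Vowel Raising: no change — [tutinapev]
  Rule 4 Intervocalic Voicing: [tutinapev] → [tudinabev]
/yakozvo/:
  Rule 1 Degemination: no change — [yakozvo]
  Rule 2 Initial Consonant Epenthesis: no change — [yakozvo]
  Rule 3 Final Vowel Raising: [yakozvo] → [yakozvu]
  Rule 4 Intervocalic Voicing: [yakozvu] → [yagozvu]

[todeprow], [tudinabev], [yagozvu]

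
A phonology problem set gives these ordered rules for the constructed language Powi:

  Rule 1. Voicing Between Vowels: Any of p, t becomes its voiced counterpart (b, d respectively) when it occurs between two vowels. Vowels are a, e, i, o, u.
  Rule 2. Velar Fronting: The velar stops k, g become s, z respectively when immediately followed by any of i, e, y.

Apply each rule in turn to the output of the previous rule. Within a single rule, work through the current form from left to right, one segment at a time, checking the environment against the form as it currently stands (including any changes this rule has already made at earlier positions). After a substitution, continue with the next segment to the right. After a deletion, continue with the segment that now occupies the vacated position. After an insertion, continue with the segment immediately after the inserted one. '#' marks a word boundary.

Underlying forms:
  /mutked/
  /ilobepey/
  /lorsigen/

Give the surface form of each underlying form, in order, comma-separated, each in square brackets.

/mutked/:
  Rule 1 Voicing Between Vowels: no change — [mutked]
  Rule 2 Velar Fronting: [mutked] → [mutsed]
/ilobepey/:
  Rule 1 Voicing Between Vowels: [ilobepey] → [ilobebey]
  Rule 2 Velar Fronting: no change — [ilobebey]
/lorsigen/:
  Rule 1 Voicing Between Vowels: no change — [lorsigen]
  Rule 2 Velar Fronting: [lorsigen] → [lorsizen]

[mutsed], [ilobebey], [lorsizen]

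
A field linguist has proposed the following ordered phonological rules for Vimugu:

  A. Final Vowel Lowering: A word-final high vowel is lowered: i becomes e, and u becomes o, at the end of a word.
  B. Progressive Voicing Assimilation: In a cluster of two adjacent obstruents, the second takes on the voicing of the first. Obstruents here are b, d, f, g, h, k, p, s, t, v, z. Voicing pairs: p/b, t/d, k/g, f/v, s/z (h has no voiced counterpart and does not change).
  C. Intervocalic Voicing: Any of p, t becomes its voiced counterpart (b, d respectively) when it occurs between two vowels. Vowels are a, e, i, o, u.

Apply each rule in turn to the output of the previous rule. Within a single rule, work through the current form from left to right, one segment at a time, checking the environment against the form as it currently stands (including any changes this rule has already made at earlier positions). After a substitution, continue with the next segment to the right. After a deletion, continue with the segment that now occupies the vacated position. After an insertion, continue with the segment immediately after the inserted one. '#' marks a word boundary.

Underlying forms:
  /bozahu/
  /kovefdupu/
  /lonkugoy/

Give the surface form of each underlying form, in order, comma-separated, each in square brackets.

[bozaho], [koveftubo], [lonkugoy]

/bozahu/:
  A Final Vowel Lowering: [bozahu] → [bozaho]
  B Progressive Voicing Assimilation: no change — [bozaho]
  C Intervocalic Voicing: no change — [bozaho]
/kovefdupu/:
  A Final Vowel Lowering: [kovefdupu] → [kovefdupo]
  B Progressive Voicing Assimilation: [kovefdupo] → [koveftupo]
  C Intervocalic Voicing: [koveftupo] → [koveftubo]
/lonkugoy/:
  A Final Vowel Lowering: no change — [lonkugoy]
  B Progressive Voicing Assimilation: no change — [lonkugoy]
  C Intervocalic Voicing: no change — [lonkugoy]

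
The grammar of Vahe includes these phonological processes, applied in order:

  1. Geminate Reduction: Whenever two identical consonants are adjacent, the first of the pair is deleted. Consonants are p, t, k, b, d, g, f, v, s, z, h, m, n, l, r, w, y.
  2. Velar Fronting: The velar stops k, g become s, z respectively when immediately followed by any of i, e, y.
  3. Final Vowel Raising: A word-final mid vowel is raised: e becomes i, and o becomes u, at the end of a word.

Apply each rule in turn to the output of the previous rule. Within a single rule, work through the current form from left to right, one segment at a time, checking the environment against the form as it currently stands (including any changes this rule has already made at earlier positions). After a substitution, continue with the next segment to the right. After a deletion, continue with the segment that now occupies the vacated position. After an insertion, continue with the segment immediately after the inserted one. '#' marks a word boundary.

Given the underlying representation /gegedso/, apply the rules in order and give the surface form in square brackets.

1 Geminate Reduction: no change — [gegedso]
2 Velar Fronting: [gegedso] → [zezedso]
3 Final Vowel Raising: [zezedso] → [zezedsu]

[zezedsu]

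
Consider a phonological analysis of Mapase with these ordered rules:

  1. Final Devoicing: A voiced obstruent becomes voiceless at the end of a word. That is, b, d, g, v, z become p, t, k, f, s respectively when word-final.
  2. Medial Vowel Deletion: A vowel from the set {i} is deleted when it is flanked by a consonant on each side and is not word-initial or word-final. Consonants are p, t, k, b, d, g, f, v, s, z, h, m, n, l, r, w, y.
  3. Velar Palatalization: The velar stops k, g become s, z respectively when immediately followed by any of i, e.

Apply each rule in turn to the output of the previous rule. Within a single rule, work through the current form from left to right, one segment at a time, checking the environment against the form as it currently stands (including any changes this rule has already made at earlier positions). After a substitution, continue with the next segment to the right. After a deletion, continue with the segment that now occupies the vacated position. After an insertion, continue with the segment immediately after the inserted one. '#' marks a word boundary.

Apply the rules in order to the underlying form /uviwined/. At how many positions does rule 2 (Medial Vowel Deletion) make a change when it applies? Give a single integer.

1 Final Devoicing: [uviwined] → [uviwinet]
2 Medial Vowel Deletion: [uviwinet] → [uvwnet]
3 Velar Palatalization: no change — [uvwnet]
Rule 2 changed 2 position(s).

2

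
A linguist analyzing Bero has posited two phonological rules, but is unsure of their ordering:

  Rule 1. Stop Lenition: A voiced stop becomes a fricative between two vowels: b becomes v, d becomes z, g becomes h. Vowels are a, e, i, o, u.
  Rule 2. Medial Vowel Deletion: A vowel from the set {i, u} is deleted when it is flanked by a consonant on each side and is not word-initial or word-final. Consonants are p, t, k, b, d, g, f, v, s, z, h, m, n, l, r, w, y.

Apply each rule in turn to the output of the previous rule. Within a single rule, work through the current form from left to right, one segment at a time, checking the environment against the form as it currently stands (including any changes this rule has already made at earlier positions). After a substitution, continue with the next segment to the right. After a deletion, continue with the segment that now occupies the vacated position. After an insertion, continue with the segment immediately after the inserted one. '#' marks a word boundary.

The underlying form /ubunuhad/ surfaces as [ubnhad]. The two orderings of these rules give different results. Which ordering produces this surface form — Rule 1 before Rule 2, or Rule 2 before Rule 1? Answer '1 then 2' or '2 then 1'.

Order 1 then 2:
  1 Stop Lenition: [ubunuhad] → [uvunuhad]
  2 Medial Vowel Deletion: [uvunuhad] → [uvnhad]
  result: [uvnhad]
Order 2 then 1:
  2 Medial Vowel Deletion: [ubunuhad] → [ubnhad]
  1 Stop Lenition: no change — [ubnhad]
  result: [ubnhad]

2 then 1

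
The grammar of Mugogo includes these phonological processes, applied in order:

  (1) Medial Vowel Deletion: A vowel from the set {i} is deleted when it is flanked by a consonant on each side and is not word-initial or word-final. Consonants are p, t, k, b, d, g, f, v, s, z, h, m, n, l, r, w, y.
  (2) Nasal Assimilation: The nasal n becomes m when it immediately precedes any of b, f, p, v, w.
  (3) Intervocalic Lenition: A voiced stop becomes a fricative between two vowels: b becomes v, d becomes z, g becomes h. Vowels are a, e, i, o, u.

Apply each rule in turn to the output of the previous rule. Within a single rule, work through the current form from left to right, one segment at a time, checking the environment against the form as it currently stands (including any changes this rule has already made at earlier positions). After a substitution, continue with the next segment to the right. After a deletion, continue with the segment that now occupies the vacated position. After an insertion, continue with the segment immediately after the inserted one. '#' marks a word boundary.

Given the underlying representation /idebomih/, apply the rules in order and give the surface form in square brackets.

[izevomh]

(1) Medial Vowel Deletion: [idebomih] → [idebomh]
(2) Nasal Assimilation: no change — [idebomh]
(3) Intervocalic Lenition: [idebomh] → [izevomh]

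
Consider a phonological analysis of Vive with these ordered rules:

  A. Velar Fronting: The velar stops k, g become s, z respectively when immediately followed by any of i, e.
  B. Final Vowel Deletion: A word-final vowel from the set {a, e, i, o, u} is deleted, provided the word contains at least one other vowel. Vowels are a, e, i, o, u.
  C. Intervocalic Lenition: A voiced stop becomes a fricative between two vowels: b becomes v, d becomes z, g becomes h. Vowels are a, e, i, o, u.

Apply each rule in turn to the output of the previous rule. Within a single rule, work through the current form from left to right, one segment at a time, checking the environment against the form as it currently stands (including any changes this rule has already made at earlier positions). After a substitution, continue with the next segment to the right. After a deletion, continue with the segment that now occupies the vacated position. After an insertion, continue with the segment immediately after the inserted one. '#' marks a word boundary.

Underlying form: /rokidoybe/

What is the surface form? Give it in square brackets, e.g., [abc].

[rosizoyb]

A Velar Fronting: [rokidoybe] → [rosidoybe]
B Final Vowel Deletion: [rosidoybe] → [rosidoyb]
C Intervocalic Lenition: [rosidoyb] → [rosizoyb]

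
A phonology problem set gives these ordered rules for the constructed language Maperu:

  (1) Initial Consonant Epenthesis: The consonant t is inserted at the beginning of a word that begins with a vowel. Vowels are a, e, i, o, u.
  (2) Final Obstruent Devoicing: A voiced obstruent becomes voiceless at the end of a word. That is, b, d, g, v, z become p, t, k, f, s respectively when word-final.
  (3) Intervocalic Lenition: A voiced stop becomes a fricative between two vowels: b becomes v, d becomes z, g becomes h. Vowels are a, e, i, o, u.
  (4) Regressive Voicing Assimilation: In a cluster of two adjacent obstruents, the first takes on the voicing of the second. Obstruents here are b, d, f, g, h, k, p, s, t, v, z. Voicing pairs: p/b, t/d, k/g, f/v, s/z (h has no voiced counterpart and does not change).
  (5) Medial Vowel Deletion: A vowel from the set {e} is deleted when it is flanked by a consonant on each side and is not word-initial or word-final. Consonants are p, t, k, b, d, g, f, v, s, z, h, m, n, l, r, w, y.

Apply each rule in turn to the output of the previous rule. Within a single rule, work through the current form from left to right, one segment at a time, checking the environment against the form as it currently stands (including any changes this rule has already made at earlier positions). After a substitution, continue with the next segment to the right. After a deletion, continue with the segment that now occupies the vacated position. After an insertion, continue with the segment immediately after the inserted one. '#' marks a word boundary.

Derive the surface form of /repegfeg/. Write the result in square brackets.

[rpkfk]

(1) Initial Consonant Epenthesis: no change — [repegfeg]
(2) Final Obstruent Devoicing: [repegfeg] → [repegfek]
(3) Intervocalic Lenition: no change — [repegfek]
(4) Regressive Voicing Assimilation: [repegfek] → [repekfek]
(5) Medial Vowel Deletion: [repekfek] → [rpkfk]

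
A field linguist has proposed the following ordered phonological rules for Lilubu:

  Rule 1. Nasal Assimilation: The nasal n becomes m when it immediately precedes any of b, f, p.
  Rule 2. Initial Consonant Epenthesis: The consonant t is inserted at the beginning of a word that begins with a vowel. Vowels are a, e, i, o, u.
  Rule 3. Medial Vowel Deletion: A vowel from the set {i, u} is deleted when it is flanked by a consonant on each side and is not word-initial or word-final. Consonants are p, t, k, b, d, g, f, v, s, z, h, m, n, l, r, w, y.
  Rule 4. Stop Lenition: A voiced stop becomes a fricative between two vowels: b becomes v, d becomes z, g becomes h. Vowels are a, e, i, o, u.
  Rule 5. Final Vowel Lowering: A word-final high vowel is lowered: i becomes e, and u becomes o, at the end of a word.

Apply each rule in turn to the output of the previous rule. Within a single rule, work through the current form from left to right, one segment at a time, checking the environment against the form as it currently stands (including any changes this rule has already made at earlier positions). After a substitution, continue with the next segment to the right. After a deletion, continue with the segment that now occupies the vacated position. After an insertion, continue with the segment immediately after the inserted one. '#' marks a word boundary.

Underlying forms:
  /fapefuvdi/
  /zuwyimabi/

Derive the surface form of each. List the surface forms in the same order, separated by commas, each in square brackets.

[fapefvde], [zwymave]

/fapefuvdi/:
  Rule 1 Nasal Assimilation: no change — [fapefuvdi]
  Rule 2 Initial Consonant Epenthesis: no change — [fapefuvdi]
  Rule 3 Medial Vowel Deletion: [fapefuvdi] → [fapefvdi]
  Rule 4 Stop Lenition: no change — [fapefvdi]
  Rule 5 Final Vowel Lowering: [fapefvdi] → [fapefvde]
/zuwyimabi/:
  Rule 1 Nasal Assimilation: no change — [zuwyimabi]
  Rule 2 Initial Consonant Epenthesis: no change — [zuwyimabi]
  Rule 3 Medial Vowel Deletion: [zuwyimabi] → [zwymabi]
  Rule 4 Stop Lenition: [zwymabi] → [zwymavi]
  Rule 5 Final Vowel Lowering: [zwymavi] → [zwymave]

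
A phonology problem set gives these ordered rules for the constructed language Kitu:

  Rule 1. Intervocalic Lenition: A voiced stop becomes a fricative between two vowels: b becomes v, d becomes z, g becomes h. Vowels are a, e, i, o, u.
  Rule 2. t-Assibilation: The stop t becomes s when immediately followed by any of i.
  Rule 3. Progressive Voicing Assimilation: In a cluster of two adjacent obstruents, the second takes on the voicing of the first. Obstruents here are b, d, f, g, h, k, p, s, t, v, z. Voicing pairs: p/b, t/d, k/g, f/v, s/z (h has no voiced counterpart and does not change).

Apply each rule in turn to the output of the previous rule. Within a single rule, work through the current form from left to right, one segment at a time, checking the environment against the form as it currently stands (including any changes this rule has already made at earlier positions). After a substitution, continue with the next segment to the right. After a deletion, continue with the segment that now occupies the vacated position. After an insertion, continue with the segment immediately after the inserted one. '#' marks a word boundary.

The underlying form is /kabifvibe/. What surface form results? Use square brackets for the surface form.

[kaviffive]

Rule 1 Intervocalic Lenition: [kabifvibe] → [kavifvive]
Rule 2 t-Assibilation: no change — [kavifvive]
Rule 3 Progressive Voicing Assimilation: [kavifvive] → [kaviffive]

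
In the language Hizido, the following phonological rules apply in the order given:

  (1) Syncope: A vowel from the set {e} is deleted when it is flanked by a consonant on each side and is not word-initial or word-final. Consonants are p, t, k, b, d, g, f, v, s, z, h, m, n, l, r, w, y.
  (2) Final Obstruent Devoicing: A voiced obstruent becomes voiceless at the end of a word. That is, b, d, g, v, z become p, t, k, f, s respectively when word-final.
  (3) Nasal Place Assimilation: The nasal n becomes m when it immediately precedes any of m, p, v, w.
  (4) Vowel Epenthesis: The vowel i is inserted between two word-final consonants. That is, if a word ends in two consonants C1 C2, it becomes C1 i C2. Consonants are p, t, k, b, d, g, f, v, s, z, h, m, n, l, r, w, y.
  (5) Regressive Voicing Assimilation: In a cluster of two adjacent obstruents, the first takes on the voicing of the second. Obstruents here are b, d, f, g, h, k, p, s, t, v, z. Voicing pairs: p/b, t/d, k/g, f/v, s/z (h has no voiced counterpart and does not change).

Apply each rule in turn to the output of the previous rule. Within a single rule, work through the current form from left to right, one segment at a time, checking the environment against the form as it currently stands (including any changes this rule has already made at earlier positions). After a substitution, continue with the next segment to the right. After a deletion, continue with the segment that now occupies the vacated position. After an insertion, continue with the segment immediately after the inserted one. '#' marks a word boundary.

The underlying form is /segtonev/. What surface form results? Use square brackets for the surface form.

(1) Syncope: [segtonev] → [sgtonv]
(2) Final Obstruent Devoicing: [sgtonv] → [sgtonf]
(3) Nasal Place Assimilation: no change — [sgtonf]
(4) Vowel Epenthesis: [sgtonf] → [sgtonif]
(5) Regressive Voicing Assimilation: [sgtonif] → [zktonif]

[zktonif]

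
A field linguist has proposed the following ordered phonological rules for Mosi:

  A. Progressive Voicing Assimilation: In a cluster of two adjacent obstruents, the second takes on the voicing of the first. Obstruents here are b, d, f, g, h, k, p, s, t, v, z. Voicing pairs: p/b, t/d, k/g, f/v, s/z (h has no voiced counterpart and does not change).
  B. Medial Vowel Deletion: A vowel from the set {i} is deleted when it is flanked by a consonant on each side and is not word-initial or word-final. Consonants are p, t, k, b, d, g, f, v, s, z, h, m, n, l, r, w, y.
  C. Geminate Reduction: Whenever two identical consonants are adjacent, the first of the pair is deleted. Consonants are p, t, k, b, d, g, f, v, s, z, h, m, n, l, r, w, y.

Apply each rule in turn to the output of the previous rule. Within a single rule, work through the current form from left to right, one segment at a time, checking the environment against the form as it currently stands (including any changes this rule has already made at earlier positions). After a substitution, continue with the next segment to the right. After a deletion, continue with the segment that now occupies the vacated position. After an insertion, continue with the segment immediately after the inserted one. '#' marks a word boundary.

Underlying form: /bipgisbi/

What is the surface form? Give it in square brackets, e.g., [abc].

[bpkspi]

A Progressive Voicing Assimilation: [bipgisbi] → [bipkispi]
B Medial Vowel Deletion: [bipkispi] → [bpkspi]
C Geminate Reduction: no change — [bpkspi]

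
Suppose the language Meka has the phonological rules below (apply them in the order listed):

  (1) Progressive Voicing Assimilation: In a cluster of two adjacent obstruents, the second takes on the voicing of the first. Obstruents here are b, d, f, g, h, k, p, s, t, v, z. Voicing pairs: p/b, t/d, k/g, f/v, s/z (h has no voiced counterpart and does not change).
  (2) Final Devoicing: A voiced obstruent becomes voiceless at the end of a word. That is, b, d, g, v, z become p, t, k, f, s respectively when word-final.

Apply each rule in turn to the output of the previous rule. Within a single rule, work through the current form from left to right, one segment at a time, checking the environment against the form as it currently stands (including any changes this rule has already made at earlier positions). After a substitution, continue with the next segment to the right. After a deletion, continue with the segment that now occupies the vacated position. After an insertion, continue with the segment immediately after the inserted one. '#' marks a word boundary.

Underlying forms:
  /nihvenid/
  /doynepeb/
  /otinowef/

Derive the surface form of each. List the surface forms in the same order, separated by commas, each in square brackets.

[nihfenit], [doynepep], [otinowef]

/nihvenid/:
  (1) Progressive Voicing Assimilation: [nihvenid] → [nihfenid]
  (2) Final Devoicing: [nihfenid] → [nihfenit]
/doynepeb/:
  (1) Progressive Voicing Assimilation: no change — [doynepeb]
  (2) Final Devoicing: [doynepeb] → [doynepep]
/otinowef/:
  (1) Progressive Voicing Assimilation: no change — [otinowef]
  (2) Final Devoicing: no change — [otinowef]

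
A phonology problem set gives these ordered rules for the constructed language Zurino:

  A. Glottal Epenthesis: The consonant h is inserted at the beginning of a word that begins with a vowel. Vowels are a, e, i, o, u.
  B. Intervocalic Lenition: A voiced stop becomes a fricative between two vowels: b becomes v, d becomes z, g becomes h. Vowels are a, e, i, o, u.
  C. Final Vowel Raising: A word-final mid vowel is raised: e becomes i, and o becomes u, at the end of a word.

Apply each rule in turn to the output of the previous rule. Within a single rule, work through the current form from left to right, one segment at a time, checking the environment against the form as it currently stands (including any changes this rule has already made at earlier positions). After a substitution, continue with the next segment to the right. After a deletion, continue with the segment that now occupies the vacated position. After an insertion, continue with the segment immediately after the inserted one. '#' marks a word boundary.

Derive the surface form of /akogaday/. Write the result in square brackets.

A Glottal Epenthesis: [akogaday] → [hakogaday]
B Intervocalic Lenition: [hakogaday] → [hakohazay]
C Final Vowel Raising: no change — [hakohazay]

[hakohazay]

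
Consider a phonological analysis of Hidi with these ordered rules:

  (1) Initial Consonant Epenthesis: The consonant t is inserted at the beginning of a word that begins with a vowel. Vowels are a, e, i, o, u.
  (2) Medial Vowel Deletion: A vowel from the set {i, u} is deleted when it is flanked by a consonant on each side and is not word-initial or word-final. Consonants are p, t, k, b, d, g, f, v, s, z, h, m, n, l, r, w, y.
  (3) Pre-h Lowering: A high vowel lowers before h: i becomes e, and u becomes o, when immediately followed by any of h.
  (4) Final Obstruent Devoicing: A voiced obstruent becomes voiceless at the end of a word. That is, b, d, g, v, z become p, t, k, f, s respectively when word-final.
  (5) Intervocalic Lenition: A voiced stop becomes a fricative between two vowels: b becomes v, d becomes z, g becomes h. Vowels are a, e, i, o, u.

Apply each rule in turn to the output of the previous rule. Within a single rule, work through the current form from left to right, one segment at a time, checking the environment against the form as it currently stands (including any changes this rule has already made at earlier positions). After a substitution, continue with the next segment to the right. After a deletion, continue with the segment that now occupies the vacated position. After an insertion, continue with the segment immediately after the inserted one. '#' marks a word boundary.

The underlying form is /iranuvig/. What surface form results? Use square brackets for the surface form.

[tranvk]

(1) Initial Consonant Epenthesis: [iranuvig] → [tiranuvig]
(2) Medial Vowel Deletion: [tiranuvig] → [tranvg]
(3) Pre-h Lowering: no change — [tranvg]
(4) Final Obstruent Devoicing: [tranvg] → [tranvk]
(5) Intervocalic Lenition: no change — [tranvk]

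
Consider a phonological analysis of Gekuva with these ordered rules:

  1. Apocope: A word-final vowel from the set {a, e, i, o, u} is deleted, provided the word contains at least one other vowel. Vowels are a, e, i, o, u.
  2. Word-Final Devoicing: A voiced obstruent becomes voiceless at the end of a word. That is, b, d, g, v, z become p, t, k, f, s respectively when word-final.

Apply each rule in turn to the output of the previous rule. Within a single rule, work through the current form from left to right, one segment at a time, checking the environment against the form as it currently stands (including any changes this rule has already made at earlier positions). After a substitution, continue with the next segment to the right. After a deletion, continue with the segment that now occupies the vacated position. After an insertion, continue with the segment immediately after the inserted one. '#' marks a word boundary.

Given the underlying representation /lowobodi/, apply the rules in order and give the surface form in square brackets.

[lowobot]

1 Apocope: [lowobodi] → [lowobod]
2 Word-Final Devoicing: [lowobod] → [lowobot]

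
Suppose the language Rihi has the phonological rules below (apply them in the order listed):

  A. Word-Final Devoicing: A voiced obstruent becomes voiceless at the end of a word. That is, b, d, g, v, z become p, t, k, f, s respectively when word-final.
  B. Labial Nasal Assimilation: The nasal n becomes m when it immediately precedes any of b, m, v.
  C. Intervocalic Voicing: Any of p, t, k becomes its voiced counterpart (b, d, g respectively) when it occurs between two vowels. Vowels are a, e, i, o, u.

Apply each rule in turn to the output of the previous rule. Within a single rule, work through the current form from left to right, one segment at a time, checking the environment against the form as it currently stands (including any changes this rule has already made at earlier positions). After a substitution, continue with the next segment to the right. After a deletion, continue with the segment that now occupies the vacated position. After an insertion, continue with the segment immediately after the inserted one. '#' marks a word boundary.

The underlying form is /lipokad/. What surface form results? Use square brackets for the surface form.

A Word-Final Devoicing: [lipokad] → [lipokat]
B Labial Nasal Assimilation: no change — [lipokat]
C Intervocalic Voicing: [lipokat] → [libogat]

[libogat]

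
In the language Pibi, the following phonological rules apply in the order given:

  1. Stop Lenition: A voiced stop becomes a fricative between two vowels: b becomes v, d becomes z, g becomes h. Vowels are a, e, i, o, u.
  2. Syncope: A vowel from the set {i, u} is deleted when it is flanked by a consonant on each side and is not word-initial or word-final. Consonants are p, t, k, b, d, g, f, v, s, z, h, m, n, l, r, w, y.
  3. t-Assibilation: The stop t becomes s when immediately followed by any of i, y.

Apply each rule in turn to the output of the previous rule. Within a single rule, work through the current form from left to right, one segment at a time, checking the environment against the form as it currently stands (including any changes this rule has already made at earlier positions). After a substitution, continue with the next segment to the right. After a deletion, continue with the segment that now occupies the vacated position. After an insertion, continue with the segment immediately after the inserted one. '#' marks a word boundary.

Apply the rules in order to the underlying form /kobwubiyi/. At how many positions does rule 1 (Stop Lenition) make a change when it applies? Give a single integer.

1 Stop Lenition: [kobwubiyi] → [kobwuviyi]
2 Syncope: [kobwuviyi] → [kobwvyi]
3 t-Assibilation: no change — [kobwvyi]
Rule 1 changed 1 position(s).

1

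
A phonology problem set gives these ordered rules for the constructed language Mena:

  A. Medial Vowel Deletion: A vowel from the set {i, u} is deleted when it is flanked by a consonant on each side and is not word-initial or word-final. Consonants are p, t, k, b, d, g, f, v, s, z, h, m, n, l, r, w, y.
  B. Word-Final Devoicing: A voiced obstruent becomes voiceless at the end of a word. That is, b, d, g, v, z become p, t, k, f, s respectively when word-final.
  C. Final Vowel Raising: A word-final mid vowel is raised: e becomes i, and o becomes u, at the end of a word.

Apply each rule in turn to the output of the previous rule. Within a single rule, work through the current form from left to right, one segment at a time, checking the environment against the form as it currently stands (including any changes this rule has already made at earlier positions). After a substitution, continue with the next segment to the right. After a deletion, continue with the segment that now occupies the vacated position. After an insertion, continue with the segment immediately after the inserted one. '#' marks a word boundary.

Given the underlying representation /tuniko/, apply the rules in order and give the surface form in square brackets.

A Medial Vowel Deletion: [tuniko] → [tnko]
B Word-Final Devoicing: no change — [tnko]
C Final Vowel Raising: [tnko] → [tnku]

[tnku]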